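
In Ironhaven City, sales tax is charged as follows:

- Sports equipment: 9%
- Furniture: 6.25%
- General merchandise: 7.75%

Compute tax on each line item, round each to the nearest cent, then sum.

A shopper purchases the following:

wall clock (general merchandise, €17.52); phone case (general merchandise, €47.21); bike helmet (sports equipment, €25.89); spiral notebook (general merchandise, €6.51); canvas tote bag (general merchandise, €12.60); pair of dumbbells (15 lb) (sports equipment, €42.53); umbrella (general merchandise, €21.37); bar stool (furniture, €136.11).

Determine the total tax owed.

Wall clock €17.52: general merchandise → 7.75% → €1.36
Phone case €47.21: general merchandise → 7.75% → €3.66
Bike helmet €25.89: sports equipment → 9% → €2.33
Spiral notebook €6.51: general merchandise → 7.75% → €0.50
Canvas tote bag €12.60: general merchandise → 7.75% → €0.98
Pair of dumbbells (15 lb) €42.53: sports equipment → 9% → €3.83
Umbrella €21.37: general merchandise → 7.75% → €1.66
Bar stool €136.11: furniture → 6.25% → €8.51
Total tax = €1.36 + €3.66 + €2.33 + €0.50 + €0.98 + €3.83 + €1.66 + €8.51 = €22.83

€22.83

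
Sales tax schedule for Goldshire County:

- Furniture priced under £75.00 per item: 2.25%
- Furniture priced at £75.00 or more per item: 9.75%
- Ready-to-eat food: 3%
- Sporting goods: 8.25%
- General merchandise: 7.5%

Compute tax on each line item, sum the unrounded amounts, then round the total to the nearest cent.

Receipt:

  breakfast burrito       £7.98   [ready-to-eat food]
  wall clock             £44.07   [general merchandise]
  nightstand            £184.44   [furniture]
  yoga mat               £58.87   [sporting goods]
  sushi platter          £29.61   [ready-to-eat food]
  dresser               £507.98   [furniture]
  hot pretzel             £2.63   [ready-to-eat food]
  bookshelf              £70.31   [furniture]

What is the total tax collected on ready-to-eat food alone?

Breakfast burrito £7.98: ready-to-eat food → 3% → £0.2394
Sushi platter £29.61: ready-to-eat food → 3% → £0.8883
Hot pretzel £2.63: ready-to-eat food → 3% → £0.0789
Tax on ready-to-eat food: unrounded sum = £1.2066 → £1.21

£1.21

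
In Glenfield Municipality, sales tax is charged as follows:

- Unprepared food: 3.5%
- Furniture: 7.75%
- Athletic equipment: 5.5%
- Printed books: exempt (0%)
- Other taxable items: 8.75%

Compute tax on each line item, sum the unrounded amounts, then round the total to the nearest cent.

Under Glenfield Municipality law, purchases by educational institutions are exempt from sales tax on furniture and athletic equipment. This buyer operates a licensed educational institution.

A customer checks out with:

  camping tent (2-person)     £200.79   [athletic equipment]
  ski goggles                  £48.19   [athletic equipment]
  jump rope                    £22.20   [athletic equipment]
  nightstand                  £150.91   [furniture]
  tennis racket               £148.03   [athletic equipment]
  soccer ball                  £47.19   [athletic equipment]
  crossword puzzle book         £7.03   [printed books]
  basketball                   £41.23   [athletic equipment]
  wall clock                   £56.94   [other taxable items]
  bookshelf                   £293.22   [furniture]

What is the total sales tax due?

Camping tent (2-person) £200.79: athletic equipment, buyer-exempt → 0% → £0.00
Ski goggles £48.19: athletic equipment, buyer-exempt → 0% → £0.00
Jump rope £22.20: athletic equipment, buyer-exempt → 0% → £0.00
Nightstand £150.91: furniture, buyer-exempt → 0% → £0.00
Tennis racket £148.03: athletic equipment, buyer-exempt → 0% → £0.00
Soccer ball £47.19: athletic equipment, buyer-exempt → 0% → £0.00
Crossword puzzle book £7.03: printed books → 0% → £0.00
Basketball £41.23: athletic equipment, buyer-exempt → 0% → £0.00
Wall clock £56.94: other taxable items → 8.75% → £4.98225
Bookshelf £293.22: furniture, buyer-exempt → 0% → £0.00
Unrounded tax sum = £4.98225 → £4.98

£4.98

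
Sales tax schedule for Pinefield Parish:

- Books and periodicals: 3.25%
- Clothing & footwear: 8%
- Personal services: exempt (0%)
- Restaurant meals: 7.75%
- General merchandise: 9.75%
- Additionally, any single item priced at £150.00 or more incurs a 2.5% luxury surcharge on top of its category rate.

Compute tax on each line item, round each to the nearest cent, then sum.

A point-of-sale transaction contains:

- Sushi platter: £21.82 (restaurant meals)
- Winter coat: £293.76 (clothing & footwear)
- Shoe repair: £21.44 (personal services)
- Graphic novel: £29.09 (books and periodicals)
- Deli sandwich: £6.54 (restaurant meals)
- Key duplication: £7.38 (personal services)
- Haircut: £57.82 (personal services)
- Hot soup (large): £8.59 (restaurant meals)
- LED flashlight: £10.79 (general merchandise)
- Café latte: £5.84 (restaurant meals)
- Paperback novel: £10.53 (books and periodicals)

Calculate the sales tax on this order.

Sushi platter £21.82: restaurant meals → 7.75% → £1.69
Winter coat £293.76: clothing & footwear → 8% + 2.5% surcharge = 10.5% → £30.84
Shoe repair £21.44: personal services → 0% → £0.00
Graphic novel £29.09: books and periodicals → 3.25% → £0.95
Deli sandwich £6.54: restaurant meals → 7.75% → £0.51
Key duplication £7.38: personal services → 0% → £0.00
Haircut £57.82: personal services → 0% → £0.00
Hot soup (large) £8.59: restaurant meals → 7.75% → £0.67
LED flashlight £10.79: general merchandise → 9.75% → £1.05
Café latte £5.84: restaurant meals → 7.75% → £0.45
Paperback novel £10.53: books and periodicals → 3.25% → £0.34
Total tax = £1.69 + £30.84 + £0.95 + £0.51 + £0.67 + £1.05 + £0.45 + £0.34 = £36.50

£36.50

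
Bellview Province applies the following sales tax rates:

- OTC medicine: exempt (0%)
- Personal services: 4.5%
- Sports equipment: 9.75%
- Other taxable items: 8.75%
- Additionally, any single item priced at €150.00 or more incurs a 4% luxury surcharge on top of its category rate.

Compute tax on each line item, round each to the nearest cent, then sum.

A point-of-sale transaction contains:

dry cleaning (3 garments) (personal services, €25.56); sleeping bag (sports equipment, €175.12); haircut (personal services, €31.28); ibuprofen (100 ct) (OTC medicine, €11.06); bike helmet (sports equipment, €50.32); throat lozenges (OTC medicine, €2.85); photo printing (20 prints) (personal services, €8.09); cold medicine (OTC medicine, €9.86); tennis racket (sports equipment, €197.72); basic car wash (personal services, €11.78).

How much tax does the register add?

€59.63

Dry cleaning (3 garments) €25.56: personal services → 4.5% → €1.15
Sleeping bag €175.12: sports equipment → 9.75% + 4% surcharge = 13.75% → €24.08
Haircut €31.28: personal services → 4.5% → €1.41
Ibuprofen (100 ct) €11.06: OTC medicine → 0% → €0.00
Bike helmet €50.32: sports equipment → 9.75% → €4.91
Throat lozenges €2.85: OTC medicine → 0% → €0.00
Photo printing (20 prints) €8.09: personal services → 4.5% → €0.36
Cold medicine €9.86: OTC medicine → 0% → €0.00
Tennis racket €197.72: sports equipment → 9.75% + 4% surcharge = 13.75% → €27.19
Basic car wash €11.78: personal services → 4.5% → €0.53
Total tax = €1.15 + €24.08 + €1.41 + €4.91 + €0.36 + €27.19 + €0.53 = €59.63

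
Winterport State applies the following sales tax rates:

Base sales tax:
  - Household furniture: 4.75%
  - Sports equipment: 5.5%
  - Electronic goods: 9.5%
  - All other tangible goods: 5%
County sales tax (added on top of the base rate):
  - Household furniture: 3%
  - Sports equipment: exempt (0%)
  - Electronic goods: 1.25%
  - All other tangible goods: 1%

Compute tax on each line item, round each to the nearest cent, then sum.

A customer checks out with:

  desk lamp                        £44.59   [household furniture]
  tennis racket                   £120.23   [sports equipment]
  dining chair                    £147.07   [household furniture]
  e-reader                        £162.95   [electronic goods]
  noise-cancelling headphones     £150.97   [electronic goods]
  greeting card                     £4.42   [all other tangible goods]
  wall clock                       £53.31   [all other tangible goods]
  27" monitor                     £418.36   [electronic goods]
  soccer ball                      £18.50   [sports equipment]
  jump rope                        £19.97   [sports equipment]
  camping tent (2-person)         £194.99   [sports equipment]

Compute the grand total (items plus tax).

£1451.86

Desk lamp £44.59: household furniture → 4.75% + 3% county = 7.75% → £3.46
Tennis racket £120.23: sports equipment → 5.5% + 0% county = 5.5% → £6.61
Dining chair £147.07: household furniture → 4.75% + 3% county = 7.75% → £11.40
E-reader £162.95: electronic goods → 9.5% + 1.25% county = 10.75% → £17.52
Noise-cancelling headphones £150.97: electronic goods → 9.5% + 1.25% county = 10.75% → £16.23
Greeting card £4.42: all other tangible goods → 5% + 1% county = 6% → £0.27
Wall clock £53.31: all other tangible goods → 5% + 1% county = 6% → £3.20
27" monitor £418.36: electronic goods → 9.5% + 1.25% county = 10.75% → £44.97
Soccer ball £18.50: sports equipment → 5.5% + 0% county = 5.5% → £1.02
Jump rope £19.97: sports equipment → 5.5% + 0% county = 5.5% → £1.10
Camping tent (2-person) £194.99: sports equipment → 5.5% + 0% county = 5.5% → £10.72
Subtotal = £1335.36; tax = £116.50; total due = £1451.86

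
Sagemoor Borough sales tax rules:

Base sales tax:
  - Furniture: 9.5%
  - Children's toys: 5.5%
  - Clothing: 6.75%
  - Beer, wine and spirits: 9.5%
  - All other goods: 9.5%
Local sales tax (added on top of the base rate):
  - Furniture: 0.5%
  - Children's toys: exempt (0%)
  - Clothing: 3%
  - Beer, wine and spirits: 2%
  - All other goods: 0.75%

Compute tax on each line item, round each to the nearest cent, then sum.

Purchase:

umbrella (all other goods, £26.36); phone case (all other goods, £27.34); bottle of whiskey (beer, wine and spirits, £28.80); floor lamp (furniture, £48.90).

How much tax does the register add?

£13.70

Umbrella £26.36: all other goods → 9.5% + 0.75% local = 10.25% → £2.70
Phone case £27.34: all other goods → 9.5% + 0.75% local = 10.25% → £2.80
Bottle of whiskey £28.80: beer, wine and spirits → 9.5% + 2% local = 11.5% → £3.31
Floor lamp £48.90: furniture → 9.5% + 0.5% local = 10% → £4.89
Total tax = £2.70 + £2.80 + £3.31 + £4.89 = £13.70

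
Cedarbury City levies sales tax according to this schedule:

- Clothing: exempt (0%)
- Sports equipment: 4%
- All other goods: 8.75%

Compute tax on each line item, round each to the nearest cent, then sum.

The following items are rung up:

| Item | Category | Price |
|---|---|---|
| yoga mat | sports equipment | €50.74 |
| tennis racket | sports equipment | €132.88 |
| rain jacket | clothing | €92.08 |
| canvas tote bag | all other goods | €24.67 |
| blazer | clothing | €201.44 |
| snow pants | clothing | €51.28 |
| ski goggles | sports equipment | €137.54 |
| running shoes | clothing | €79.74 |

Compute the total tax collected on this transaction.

€15.01

Yoga mat €50.74: sports equipment → 4% → €2.03
Tennis racket €132.88: sports equipment → 4% → €5.32
Rain jacket €92.08: clothing → 0% → €0.00
Canvas tote bag €24.67: all other goods → 8.75% → €2.16
Blazer €201.44: clothing → 0% → €0.00
Snow pants €51.28: clothing → 0% → €0.00
Ski goggles €137.54: sports equipment → 4% → €5.50
Running shoes €79.74: clothing → 0% → €0.00
Total tax = €2.03 + €5.32 + €2.16 + €5.50 = €15.01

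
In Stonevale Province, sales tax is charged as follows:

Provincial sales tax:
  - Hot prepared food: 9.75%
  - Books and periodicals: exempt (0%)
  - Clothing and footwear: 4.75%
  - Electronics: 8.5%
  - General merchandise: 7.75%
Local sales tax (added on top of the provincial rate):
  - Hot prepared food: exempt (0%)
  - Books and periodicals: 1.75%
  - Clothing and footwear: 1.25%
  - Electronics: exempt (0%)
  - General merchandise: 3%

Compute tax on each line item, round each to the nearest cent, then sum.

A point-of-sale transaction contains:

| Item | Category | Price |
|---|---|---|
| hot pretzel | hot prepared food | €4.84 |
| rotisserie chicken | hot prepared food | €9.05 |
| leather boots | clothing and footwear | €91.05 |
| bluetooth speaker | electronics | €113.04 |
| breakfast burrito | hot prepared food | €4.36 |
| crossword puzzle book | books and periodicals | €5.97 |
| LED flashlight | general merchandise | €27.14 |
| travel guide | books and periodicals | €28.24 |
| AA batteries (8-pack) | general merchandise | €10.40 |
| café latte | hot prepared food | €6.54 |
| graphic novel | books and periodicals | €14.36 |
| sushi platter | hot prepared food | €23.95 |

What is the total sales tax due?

€24.71

Hot pretzel €4.84: hot prepared food → 9.75% + 0% local = 9.75% → €0.47
Rotisserie chicken €9.05: hot prepared food → 9.75% + 0% local = 9.75% → €0.88
Leather boots €91.05: clothing and footwear → 4.75% + 1.25% local = 6% → €5.46
Bluetooth speaker €113.04: electronics → 8.5% + 0% local = 8.5% → €9.61
Breakfast burrito €4.36: hot prepared food → 9.75% + 0% local = 9.75% → €0.43
Crossword puzzle book €5.97: books and periodicals → 0% + 1.75% local = 1.75% → €0.10
LED flashlight €27.14: general merchandise → 7.75% + 3% local = 10.75% → €2.92
Travel guide €28.24: books and periodicals → 0% + 1.75% local = 1.75% → €0.49
AA batteries (8-pack) €10.40: general merchandise → 7.75% + 3% local = 10.75% → €1.12
Café latte €6.54: hot prepared food → 9.75% + 0% local = 9.75% → €0.64
Graphic novel €14.36: books and periodicals → 0% + 1.75% local = 1.75% → €0.25
Sushi platter €23.95: hot prepared food → 9.75% + 0% local = 9.75% → €2.34
Total tax = €0.47 + €0.88 + €5.46 + €9.61 + €0.43 + €0.10 + €2.92 + €0.49 + €1.12 + €0.64 + €0.25 + €2.34 = €24.71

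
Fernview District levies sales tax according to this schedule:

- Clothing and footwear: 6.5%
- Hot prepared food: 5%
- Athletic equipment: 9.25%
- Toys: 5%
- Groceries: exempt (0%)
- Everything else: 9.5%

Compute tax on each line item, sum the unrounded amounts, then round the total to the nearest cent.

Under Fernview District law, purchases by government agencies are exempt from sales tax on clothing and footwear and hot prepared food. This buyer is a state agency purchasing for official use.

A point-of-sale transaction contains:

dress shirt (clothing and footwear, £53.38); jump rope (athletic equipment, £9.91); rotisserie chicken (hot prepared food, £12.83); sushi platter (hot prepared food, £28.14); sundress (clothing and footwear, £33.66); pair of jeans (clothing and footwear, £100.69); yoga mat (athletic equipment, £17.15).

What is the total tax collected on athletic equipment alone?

£2.50

Jump rope £9.91: athletic equipment → 9.25% → £0.916675
Yoga mat £17.15: athletic equipment → 9.25% → £1.586375
Tax on athletic equipment: unrounded sum = £2.50305 → £2.50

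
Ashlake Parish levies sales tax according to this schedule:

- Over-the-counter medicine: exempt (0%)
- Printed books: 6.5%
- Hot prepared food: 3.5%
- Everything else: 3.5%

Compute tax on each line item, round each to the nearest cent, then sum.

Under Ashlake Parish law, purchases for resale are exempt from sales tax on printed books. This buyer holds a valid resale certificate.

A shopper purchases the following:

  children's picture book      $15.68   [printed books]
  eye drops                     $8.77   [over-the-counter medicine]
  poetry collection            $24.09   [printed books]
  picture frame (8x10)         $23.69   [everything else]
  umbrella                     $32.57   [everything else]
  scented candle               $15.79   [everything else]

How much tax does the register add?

Children's picture book $15.68: printed books, buyer-exempt → 0% → $0.00
Eye drops $8.77: over-the-counter medicine → 0% → $0.00
Poetry collection $24.09: printed books, buyer-exempt → 0% → $0.00
Picture frame (8x10) $23.69: everything else → 3.5% → $0.83
Umbrella $32.57: everything else → 3.5% → $1.14
Scented candle $15.79: everything else → 3.5% → $0.55
Total tax = $0.83 + $1.14 + $0.55 = $2.52

$2.52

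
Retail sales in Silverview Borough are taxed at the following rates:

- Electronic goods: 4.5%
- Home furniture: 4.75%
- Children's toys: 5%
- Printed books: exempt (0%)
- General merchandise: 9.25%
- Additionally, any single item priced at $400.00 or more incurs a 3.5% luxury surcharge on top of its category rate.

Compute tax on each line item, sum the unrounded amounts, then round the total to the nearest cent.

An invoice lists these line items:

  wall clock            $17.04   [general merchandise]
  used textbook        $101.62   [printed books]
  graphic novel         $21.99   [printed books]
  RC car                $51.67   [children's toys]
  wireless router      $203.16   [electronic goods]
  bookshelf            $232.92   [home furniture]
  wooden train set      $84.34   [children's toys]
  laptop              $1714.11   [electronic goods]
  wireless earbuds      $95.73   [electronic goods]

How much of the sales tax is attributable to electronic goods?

$150.58

Wireless router $203.16: electronic goods → 4.5% → $9.1422
Laptop $1714.11: electronic goods → 4.5% + 3.5% surcharge = 8% → $137.1288
Wireless earbuds $95.73: electronic goods → 4.5% → $4.30785
Tax on electronic goods: unrounded sum = $150.57885 → $150.58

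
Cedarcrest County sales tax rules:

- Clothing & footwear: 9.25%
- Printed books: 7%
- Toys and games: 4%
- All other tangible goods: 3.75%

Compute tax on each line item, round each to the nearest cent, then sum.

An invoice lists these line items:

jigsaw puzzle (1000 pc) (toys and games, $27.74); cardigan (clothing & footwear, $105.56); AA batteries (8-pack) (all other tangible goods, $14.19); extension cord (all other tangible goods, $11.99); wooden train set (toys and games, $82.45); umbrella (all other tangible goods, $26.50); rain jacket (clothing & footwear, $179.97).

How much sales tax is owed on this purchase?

Jigsaw puzzle (1000 pc) $27.74: toys and games → 4% → $1.11
Cardigan $105.56: clothing & footwear → 9.25% → $9.76
AA batteries (8-pack) $14.19: all other tangible goods → 3.75% → $0.53
Extension cord $11.99: all other tangible goods → 3.75% → $0.45
Wooden train set $82.45: toys and games → 4% → $3.30
Umbrella $26.50: all other tangible goods → 3.75% → $0.99
Rain jacket $179.97: clothing & footwear → 9.25% → $16.65
Total tax = $1.11 + $9.76 + $0.53 + $0.45 + $3.30 + $0.99 + $16.65 = $32.79

$32.79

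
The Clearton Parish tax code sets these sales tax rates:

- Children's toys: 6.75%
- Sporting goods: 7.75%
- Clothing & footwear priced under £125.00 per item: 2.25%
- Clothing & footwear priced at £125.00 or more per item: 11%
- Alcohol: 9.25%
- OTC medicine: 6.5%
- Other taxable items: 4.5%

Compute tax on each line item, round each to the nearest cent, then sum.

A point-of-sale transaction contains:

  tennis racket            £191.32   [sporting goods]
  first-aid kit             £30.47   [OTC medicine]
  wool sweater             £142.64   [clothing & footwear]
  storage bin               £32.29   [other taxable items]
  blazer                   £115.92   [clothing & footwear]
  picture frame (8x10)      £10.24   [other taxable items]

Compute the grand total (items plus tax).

£559.90

Tennis racket £191.32: sporting goods → 7.75% → £14.83
First-aid kit £30.47: OTC medicine → 6.5% → £1.98
Wool sweater £142.64: clothing & footwear, £125.00 or more → 11% → £15.69
Storage bin £32.29: other taxable items → 4.5% → £1.45
Blazer £115.92: clothing & footwear, under £125.00 → 2.25% → £2.61
Picture frame (8x10) £10.24: other taxable items → 4.5% → £0.46
Subtotal = £522.88; tax = £37.02; total due = £559.90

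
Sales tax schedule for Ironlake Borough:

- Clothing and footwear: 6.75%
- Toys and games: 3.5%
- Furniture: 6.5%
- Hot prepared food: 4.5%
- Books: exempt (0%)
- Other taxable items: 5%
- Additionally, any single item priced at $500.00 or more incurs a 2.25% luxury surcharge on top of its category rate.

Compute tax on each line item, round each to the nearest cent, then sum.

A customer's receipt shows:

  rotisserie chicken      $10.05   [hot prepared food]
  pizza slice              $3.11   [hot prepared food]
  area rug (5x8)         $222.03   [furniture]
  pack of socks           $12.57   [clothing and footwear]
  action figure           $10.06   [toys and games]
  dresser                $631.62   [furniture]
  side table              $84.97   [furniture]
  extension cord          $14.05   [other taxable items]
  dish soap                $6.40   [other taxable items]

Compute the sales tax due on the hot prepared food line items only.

Rotisserie chicken $10.05: hot prepared food → 4.5% → $0.45
Pizza slice $3.11: hot prepared food → 4.5% → $0.14
Tax on hot prepared food = $0.45 + $0.14 = $0.59

$0.59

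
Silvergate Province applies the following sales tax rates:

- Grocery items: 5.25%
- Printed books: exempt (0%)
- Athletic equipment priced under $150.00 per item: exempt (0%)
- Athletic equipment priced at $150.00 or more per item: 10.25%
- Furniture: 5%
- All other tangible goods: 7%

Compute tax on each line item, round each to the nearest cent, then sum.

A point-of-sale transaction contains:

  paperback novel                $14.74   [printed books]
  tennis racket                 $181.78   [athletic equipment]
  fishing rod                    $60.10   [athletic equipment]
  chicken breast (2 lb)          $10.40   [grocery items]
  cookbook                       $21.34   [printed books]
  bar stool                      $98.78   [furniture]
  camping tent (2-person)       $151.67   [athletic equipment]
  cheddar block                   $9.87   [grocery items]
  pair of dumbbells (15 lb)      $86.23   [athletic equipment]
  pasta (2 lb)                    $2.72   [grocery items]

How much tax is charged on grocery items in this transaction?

$1.21

Chicken breast (2 lb) $10.40: grocery items → 5.25% → $0.55
Cheddar block $9.87: grocery items → 5.25% → $0.52
Pasta (2 lb) $2.72: grocery items → 5.25% → $0.14
Tax on grocery items = $0.55 + $0.52 + $0.14 = $1.21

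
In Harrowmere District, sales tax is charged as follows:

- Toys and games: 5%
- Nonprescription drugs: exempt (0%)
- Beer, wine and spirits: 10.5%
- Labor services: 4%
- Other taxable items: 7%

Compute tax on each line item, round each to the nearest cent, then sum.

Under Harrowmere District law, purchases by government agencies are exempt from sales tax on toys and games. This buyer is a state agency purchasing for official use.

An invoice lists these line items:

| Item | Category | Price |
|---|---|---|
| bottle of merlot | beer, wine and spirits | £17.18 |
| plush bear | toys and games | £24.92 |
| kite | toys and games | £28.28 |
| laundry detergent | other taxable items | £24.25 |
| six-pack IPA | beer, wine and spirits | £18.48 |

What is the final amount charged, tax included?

£118.55

Bottle of merlot £17.18: beer, wine and spirits → 10.5% → £1.80
Plush bear £24.92: toys and games, buyer-exempt → 0% → £0.00
Kite £28.28: toys and games, buyer-exempt → 0% → £0.00
Laundry detergent £24.25: other taxable items → 7% → £1.70
Six-pack IPA £18.48: beer, wine and spirits → 10.5% → £1.94
Subtotal = £113.11; tax = £5.44; total due = £118.55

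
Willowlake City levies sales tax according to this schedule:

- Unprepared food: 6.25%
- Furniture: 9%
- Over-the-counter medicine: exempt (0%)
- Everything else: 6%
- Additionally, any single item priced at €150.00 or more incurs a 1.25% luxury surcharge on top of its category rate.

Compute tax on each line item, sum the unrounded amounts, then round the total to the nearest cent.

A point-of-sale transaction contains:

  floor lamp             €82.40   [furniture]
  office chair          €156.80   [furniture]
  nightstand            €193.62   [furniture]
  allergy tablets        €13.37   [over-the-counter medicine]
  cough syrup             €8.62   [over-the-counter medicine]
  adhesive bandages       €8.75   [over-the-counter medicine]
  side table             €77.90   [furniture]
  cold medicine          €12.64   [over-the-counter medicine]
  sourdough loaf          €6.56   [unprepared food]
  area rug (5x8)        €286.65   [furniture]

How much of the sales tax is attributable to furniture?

Floor lamp €82.40: furniture → 9% → €7.416
Office chair €156.80: furniture → 9% + 1.25% surcharge = 10.25% → €16.072
Nightstand €193.62: furniture → 9% + 1.25% surcharge = 10.25% → €19.84605
Side table €77.90: furniture → 9% → €7.011
Area rug (5x8) €286.65: furniture → 9% + 1.25% surcharge = 10.25% → €29.381625
Tax on furniture: unrounded sum = €79.726675 → €79.73

€79.73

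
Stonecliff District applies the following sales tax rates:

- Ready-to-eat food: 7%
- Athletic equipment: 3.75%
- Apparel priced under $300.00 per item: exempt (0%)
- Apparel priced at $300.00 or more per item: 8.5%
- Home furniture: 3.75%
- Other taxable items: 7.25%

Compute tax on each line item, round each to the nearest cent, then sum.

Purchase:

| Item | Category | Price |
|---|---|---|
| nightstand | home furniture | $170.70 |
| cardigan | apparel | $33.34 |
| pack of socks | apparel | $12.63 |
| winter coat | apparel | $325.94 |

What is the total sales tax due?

Nightstand $170.70: home furniture → 3.75% → $6.40
Cardigan $33.34: apparel, under $300.00 → 0% → $0.00
Pack of socks $12.63: apparel, under $300.00 → 0% → $0.00
Winter coat $325.94: apparel, $300.00 or more → 8.5% → $27.70
Total tax = $6.40 + $27.70 = $34.10

$34.10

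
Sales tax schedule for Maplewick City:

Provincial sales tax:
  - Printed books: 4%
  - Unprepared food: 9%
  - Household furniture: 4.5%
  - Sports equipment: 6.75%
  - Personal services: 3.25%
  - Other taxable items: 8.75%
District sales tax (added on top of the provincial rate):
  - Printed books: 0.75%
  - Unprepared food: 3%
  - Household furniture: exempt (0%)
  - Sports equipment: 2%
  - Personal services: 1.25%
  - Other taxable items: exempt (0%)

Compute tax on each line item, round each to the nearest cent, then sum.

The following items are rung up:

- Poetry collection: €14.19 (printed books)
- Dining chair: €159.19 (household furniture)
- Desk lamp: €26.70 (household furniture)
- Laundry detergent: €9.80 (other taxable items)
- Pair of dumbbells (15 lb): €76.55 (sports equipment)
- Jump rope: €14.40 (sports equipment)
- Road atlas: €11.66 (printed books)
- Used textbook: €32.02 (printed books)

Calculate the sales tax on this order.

Poetry collection €14.19: printed books → 4% + 0.75% district = 4.75% → €0.67
Dining chair €159.19: household furniture → 4.5% + 0% district = 4.5% → €7.16
Desk lamp €26.70: household furniture → 4.5% + 0% district = 4.5% → €1.20
Laundry detergent €9.80: other taxable items → 8.75% + 0% district = 8.75% → €0.86
Pair of dumbbells (15 lb) €76.55: sports equipment → 6.75% + 2% district = 8.75% → €6.70
Jump rope €14.40: sports equipment → 6.75% + 2% district = 8.75% → €1.26
Road atlas €11.66: printed books → 4% + 0.75% district = 4.75% → €0.55
Used textbook €32.02: printed books → 4% + 0.75% district = 4.75% → €1.52
Total tax = €0.67 + €7.16 + €1.20 + €0.86 + €6.70 + €1.26 + €0.55 + €1.52 = €19.92

€19.92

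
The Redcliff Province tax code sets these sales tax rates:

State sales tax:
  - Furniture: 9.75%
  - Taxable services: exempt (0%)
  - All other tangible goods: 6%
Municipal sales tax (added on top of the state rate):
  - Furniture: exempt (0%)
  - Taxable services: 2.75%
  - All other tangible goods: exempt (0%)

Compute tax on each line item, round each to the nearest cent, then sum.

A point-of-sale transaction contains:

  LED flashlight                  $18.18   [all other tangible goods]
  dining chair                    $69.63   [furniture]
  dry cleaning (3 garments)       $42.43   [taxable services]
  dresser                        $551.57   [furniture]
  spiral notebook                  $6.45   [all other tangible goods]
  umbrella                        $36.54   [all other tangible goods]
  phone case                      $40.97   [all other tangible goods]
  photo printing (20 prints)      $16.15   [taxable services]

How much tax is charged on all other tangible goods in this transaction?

$6.13

LED flashlight $18.18: all other tangible goods → 6% + 0% municipal = 6% → $1.09
Spiral notebook $6.45: all other tangible goods → 6% + 0% municipal = 6% → $0.39
Umbrella $36.54: all other tangible goods → 6% + 0% municipal = 6% → $2.19
Phone case $40.97: all other tangible goods → 6% + 0% municipal = 6% → $2.46
Tax on all other tangible goods = $1.09 + $0.39 + $2.19 + $2.46 = $6.13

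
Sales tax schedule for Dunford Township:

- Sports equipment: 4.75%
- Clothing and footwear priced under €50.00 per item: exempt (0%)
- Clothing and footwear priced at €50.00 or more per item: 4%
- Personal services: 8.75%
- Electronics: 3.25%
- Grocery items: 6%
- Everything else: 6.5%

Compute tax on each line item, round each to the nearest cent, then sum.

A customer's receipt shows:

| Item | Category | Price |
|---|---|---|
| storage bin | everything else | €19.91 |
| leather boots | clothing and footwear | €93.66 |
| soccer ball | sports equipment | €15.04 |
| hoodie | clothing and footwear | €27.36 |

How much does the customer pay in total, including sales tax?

€161.72

Storage bin €19.91: everything else → 6.5% → €1.29
Leather boots €93.66: clothing and footwear, €50.00 or more → 4% → €3.75
Soccer ball €15.04: sports equipment → 4.75% → €0.71
Hoodie €27.36: clothing and footwear, under €50.00 → 0% → €0.00
Subtotal = €155.97; tax = €5.75; total due = €161.72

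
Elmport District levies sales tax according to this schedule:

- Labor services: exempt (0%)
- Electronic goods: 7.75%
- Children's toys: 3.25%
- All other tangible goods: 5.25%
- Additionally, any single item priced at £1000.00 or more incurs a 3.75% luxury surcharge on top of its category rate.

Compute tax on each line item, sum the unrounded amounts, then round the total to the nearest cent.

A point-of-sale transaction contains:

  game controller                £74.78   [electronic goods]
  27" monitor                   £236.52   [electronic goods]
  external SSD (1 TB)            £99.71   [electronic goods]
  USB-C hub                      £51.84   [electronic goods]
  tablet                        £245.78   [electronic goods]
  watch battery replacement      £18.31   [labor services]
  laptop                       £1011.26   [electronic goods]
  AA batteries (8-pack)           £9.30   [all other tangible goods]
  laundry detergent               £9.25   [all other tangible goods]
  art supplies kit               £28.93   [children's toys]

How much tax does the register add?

Game controller £74.78: electronic goods → 7.75% → £5.79545
27" monitor £236.52: electronic goods → 7.75% → £18.3303
External SSD (1 TB) £99.71: electronic goods → 7.75% → £7.727525
USB-C hub £51.84: electronic goods → 7.75% → £4.0176
Tablet £245.78: electronic goods → 7.75% → £19.04795
Watch battery replacement £18.31: labor services → 0% → £0.00
Laptop £1011.26: electronic goods → 7.75% + 3.75% surcharge = 11.5% → £116.2949
AA batteries (8-pack) £9.30: all other tangible goods → 5.25% → £0.48825
Laundry detergent £9.25: all other tangible goods → 5.25% → £0.485625
Art supplies kit £28.93: children's toys → 3.25% → £0.940225
Unrounded tax sum = £173.127825 → £173.13

£173.13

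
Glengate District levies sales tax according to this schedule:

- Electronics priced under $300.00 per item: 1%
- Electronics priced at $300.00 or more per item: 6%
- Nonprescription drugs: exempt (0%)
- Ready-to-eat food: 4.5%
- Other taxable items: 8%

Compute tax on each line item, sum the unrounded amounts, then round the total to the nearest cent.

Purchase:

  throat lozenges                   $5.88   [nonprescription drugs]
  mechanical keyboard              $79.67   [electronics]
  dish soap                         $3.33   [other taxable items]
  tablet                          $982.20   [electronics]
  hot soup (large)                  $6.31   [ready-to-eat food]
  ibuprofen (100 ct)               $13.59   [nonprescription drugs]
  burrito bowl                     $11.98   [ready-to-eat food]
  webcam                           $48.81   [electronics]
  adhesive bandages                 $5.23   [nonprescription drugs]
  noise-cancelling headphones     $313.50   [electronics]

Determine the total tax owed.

Throat lozenges $5.88: nonprescription drugs → 0% → $0.00
Mechanical keyboard $79.67: electronics, under $300.00 → 1% → $0.7967
Dish soap $3.33: other taxable items → 8% → $0.2664
Tablet $982.20: electronics, $300.00 or more → 6% → $58.932
Hot soup (large) $6.31: ready-to-eat food → 4.5% → $0.28395
Ibuprofen (100 ct) $13.59: nonprescription drugs → 0% → $0.00
Burrito bowl $11.98: ready-to-eat food → 4.5% → $0.5391
Webcam $48.81: electronics, under $300.00 → 1% → $0.4881
Adhesive bandages $5.23: nonprescription drugs → 0% → $0.00
Noise-cancelling headphones $313.50: electronics, $300.00 or more → 6% → $18.81
Unrounded tax sum = $80.11625 → $80.12

$80.12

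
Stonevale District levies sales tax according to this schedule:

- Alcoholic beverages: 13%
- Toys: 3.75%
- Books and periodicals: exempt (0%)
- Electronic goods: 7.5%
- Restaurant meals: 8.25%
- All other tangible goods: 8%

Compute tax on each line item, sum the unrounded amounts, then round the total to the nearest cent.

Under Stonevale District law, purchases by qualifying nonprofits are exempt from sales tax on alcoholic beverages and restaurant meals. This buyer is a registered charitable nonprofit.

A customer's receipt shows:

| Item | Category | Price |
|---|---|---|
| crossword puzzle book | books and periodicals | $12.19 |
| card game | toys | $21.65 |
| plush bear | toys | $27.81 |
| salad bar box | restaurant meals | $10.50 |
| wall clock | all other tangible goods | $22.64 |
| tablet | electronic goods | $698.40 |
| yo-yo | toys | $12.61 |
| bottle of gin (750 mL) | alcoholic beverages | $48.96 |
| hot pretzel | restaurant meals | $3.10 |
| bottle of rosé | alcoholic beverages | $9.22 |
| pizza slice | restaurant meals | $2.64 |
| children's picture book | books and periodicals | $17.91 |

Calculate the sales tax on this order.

$56.52

Crossword puzzle book $12.19: books and periodicals → 0% → $0.00
Card game $21.65: toys → 3.75% → $0.811875
Plush bear $27.81: toys → 3.75% → $1.042875
Salad bar box $10.50: restaurant meals, buyer-exempt → 0% → $0.00
Wall clock $22.64: all other tangible goods → 8% → $1.8112
Tablet $698.40: electronic goods → 7.5% → $52.38
Yo-yo $12.61: toys → 3.75% → $0.472875
Bottle of gin (750 mL) $48.96: alcoholic beverages, buyer-exempt → 0% → $0.00
Hot pretzel $3.10: restaurant meals, buyer-exempt → 0% → $0.00
Bottle of rosé $9.22: alcoholic beverages, buyer-exempt → 0% → $0.00
Pizza slice $2.64: restaurant meals, buyer-exempt → 0% → $0.00
Children's picture book $17.91: books and periodicals → 0% → $0.00
Unrounded tax sum = $56.518825 → $56.52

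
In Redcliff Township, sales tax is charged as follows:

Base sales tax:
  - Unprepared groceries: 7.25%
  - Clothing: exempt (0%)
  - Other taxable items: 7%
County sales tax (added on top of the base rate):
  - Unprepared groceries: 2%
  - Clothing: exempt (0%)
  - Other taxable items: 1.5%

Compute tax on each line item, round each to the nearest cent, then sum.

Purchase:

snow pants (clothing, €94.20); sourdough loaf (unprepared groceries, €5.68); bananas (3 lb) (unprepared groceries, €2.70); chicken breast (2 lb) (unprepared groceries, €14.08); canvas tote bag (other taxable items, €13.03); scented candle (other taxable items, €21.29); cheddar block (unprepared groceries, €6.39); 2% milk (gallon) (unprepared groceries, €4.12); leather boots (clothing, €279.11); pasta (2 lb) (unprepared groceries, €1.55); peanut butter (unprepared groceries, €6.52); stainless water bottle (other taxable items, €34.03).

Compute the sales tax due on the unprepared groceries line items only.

Sourdough loaf €5.68: unprepared groceries → 7.25% + 2% county = 9.25% → €0.53
Bananas (3 lb) €2.70: unprepared groceries → 7.25% + 2% county = 9.25% → €0.25
Chicken breast (2 lb) €14.08: unprepared groceries → 7.25% + 2% county = 9.25% → €1.30
Cheddar block €6.39: unprepared groceries → 7.25% + 2% county = 9.25% → €0.59
2% milk (gallon) €4.12: unprepared groceries → 7.25% + 2% county = 9.25% → €0.38
Pasta (2 lb) €1.55: unprepared groceries → 7.25% + 2% county = 9.25% → €0.14
Peanut butter €6.52: unprepared groceries → 7.25% + 2% county = 9.25% → €0.60
Tax on unprepared groceries = €0.53 + €0.25 + €1.30 + €0.59 + €0.38 + €0.14 + €0.60 = €3.79

€3.79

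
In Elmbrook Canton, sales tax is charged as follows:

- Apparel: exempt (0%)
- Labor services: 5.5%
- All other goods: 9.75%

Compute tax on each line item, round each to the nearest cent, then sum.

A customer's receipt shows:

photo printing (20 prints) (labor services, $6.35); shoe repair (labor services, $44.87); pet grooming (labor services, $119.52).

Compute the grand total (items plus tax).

Photo printing (20 prints) $6.35: labor services → 5.5% → $0.35
Shoe repair $44.87: labor services → 5.5% → $2.47
Pet grooming $119.52: labor services → 5.5% → $6.57
Subtotal = $170.74; tax = $9.39; total due = $180.13

$180.13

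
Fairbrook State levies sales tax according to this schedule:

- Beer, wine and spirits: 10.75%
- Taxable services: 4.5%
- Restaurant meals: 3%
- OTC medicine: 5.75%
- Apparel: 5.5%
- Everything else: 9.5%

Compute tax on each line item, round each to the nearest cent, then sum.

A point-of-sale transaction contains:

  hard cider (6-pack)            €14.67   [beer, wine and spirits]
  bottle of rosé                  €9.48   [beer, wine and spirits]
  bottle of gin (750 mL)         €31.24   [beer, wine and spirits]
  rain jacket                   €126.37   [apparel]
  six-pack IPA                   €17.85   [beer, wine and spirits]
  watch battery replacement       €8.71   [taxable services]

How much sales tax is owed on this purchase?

€15.22

Hard cider (6-pack) €14.67: beer, wine and spirits → 10.75% → €1.58
Bottle of rosé €9.48: beer, wine and spirits → 10.75% → €1.02
Bottle of gin (750 mL) €31.24: beer, wine and spirits → 10.75% → €3.36
Rain jacket €126.37: apparel → 5.5% → €6.95
Six-pack IPA €17.85: beer, wine and spirits → 10.75% → €1.92
Watch battery replacement €8.71: taxable services → 4.5% → €0.39
Total tax = €1.58 + €1.02 + €3.36 + €6.95 + €1.92 + €0.39 = €15.22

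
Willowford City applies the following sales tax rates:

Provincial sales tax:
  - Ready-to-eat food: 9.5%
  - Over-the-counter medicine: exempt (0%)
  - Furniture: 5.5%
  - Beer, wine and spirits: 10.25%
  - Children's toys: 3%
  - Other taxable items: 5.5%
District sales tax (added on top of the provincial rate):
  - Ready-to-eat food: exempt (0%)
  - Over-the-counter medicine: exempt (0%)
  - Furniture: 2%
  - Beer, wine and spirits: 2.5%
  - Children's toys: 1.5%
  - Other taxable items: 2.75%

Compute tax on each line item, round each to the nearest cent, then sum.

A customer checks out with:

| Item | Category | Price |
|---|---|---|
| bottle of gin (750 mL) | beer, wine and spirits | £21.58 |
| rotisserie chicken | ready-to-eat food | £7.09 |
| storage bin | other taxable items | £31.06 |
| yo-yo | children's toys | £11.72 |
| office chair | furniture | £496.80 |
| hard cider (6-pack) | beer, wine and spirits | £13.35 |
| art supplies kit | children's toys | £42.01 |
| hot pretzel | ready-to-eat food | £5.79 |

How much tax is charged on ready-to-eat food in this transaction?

£1.22

Rotisserie chicken £7.09: ready-to-eat food → 9.5% + 0% district = 9.5% → £0.67
Hot pretzel £5.79: ready-to-eat food → 9.5% + 0% district = 9.5% → £0.55
Tax on ready-to-eat food = £0.67 + £0.55 = £1.22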